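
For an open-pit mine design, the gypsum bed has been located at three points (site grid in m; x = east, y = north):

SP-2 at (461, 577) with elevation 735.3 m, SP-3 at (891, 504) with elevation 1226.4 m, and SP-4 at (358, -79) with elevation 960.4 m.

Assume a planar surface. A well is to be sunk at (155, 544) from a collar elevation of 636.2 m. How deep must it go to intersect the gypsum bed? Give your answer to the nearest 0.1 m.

207.2 m

Let the plane be z = a·x + b·y + c.
SP-3−SP-2: 430a − 73b = 491.1;  SP-4−SP-2: −103a − 656b = 225.1.
Solving gives a = 1.05570, b = −0.50890.
Then c = 735.3 − a·461 − b·577 = 542.26.
At (155, 544): z_contact = 163.63 − 276.84 + 542.26 = 429.05 m.
Depth below ground = 636.2 − 429.05 = 207.2 m.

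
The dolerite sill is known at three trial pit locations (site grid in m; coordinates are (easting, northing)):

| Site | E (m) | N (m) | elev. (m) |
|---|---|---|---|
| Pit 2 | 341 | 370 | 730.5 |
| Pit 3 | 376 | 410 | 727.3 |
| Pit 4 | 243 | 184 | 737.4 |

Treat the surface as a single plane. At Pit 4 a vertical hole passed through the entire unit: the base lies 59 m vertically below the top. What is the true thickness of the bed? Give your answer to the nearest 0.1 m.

Let the plane be z = a·E + b·N + c.
Pit 3−Pit 2: 35a + 40b = −3.2;  Pit 4−Pit 2: −98a − 186b = 6.9.
Solving gives a = −0.12324, b = 0.02784.
|∇z| = √(a²+b²) = 0.12635, so dip δ = arctan(0.12635) = 7.20°.
True thickness = vertical thickness × cos δ = 59 × cos 7.20° = 58.5 m.

58.5 m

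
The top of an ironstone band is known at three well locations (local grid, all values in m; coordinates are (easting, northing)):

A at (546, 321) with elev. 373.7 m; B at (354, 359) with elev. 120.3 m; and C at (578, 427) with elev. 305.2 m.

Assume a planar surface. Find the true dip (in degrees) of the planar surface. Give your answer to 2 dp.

Two edge vectors: A→B = (-192, 38, -253.4), A→C = (32, 106, -68.5).
Normal n = (A→B) × (A→C) = (24257.4, -21260.8, -21568).
So ∂z/∂E = −n_x/n_z = 1.12469 and ∂z/∂N = −n_y/n_z = −0.98576.
Gradient magnitude |∇z| = √(a² + b²) = √(1.26494 + 0.97172) = 1.49554.
True dip = arctan(1.49554) = 56.23°, dipping toward NW (azimuth ≈ 311°).

56.23°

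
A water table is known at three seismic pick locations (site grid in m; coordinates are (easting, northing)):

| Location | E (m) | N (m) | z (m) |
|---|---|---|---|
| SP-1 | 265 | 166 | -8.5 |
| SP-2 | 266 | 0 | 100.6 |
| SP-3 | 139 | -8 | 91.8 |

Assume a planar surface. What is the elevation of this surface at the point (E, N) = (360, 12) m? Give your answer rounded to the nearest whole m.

103 m

Two edge vectors: SP-1→SP-2 = (1, -166, 109.1), SP-1→SP-3 = (-126, -174, 100.3).
Normal n = (SP-1→SP-2) × (SP-1→SP-3) = (2333.6, -13846.9, -21090).
So ∂z/∂E = −n_x/n_z = 0.11065 and ∂z/∂N = −n_y/n_z = −0.65656.
Intercept c from SP-1: -8.5 − 29.32 + 108.99 = 71.17.
At (360, 12): z = 39.8 − 7.9 + 71.17 = 103.1 m.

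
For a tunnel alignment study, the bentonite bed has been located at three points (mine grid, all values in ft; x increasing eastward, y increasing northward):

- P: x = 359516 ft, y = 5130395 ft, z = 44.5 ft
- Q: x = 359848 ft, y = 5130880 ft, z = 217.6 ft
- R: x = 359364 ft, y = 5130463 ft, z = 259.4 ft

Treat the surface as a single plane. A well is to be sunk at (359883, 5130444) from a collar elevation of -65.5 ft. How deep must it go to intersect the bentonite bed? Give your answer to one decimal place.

Let the plane be z = a·x + b·y + c.
Q−P: 332a + 485b = 173.1;  R−P: −152a + 68b = 214.9.
Solving gives a = −0.960119839, b = 1.014143890.
Then c = 44.5 − a·359516 − b·5130395 = −4857735.80.
At (359883, 5130444): z_contact = −345530.81 + 5203008.43 − 4857735.80 = -258.17 ft.
Depth below ground = -65.5 − (-258.17) = 192.7 ft.

192.7 ft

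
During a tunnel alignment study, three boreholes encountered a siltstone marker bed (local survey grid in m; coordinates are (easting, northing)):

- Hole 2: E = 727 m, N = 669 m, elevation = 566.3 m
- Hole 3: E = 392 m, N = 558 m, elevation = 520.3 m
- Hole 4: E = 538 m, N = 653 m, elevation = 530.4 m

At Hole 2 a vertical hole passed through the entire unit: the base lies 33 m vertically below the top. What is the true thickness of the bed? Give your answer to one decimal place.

Two edge vectors: Hole 2→Hole 3 = (-335, -111, -46), Hole 2→Hole 4 = (-189, -16, -35.9).
Normal n = (Hole 2→Hole 3) × (Hole 2→Hole 4) = (3248.9, -3332.5, -15619).
So ∂z/∂E = −n_x/n_z = 0.20801 and ∂z/∂N = −n_y/n_z = −0.21336.
|∇z| = √(a²+b²) = 0.29798, so dip δ = arctan(0.29798) = 16.59°.
True thickness = vertical thickness × cos δ = 33 × cos 16.59° = 31.6 m.

31.6 m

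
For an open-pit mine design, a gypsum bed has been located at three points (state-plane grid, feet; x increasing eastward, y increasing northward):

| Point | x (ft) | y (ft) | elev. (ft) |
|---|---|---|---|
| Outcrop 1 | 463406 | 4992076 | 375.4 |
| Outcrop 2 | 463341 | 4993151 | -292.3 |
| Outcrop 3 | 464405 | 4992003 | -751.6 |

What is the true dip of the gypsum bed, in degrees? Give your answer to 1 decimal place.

53.8°

Let the plane be z = a·x + b·y + c.
Outcrop 2−Outcrop 1: −65a + 1075b = −667.7;  Outcrop 3−Outcrop 1: 999a − 73b = −1127.
Solving gives a = −1.17872, b = −0.69239.
Gradient magnitude |∇z| = √(a² + b²) = √(1.38939 + 0.47940) = 1.36704.
True dip = arctan(1.36704) = 53.8°, dipping toward ENE (azimuth ≈ 060°).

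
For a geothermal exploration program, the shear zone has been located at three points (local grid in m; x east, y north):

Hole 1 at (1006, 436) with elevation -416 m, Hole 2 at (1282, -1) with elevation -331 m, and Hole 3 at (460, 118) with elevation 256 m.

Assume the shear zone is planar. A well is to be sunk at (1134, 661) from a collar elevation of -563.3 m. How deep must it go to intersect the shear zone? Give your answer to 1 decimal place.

Two edge vectors: Hole 1→Hole 2 = (276, -437, 85), Hole 1→Hole 3 = (-546, -318, 672).
Normal n = (Hole 1→Hole 2) × (Hole 1→Hole 3) = (-266634, -231882, -326370).
So ∂z/∂x = −n_x/n_z = −0.816968 and ∂z/∂y = −n_y/n_z = −0.710488.
Intercept c from Hole 1: -416 + 821.87 + 309.77 = 715.64.
At (1134, 661): z_contact = −926.44 − 469.63 + 715.64 = -680.43 m.
Depth below ground = -563.3 − (-680.43) = 117.1 m.

117.1 m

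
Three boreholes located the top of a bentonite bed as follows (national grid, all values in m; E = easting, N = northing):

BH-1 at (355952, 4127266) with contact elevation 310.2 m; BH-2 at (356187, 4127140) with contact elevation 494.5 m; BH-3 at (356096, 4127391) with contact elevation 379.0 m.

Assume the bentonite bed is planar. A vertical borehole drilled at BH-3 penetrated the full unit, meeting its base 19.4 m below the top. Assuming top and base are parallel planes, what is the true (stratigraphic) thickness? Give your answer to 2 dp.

Two edge vectors: BH-1→BH-2 = (235, -126, 184.3), BH-1→BH-3 = (144, 125, 68.8).
Normal n = (BH-1→BH-2) × (BH-1→BH-3) = (-31706.3, 10371.2, 47519).
So ∂z/∂E = −n_x/n_z = 0.66723 and ∂z/∂N = −n_y/n_z = −0.21825.
|∇z| = √(a²+b²) = 0.70202, so dip δ = arctan(0.70202) = 35.07°.
True thickness = vertical thickness × cos δ = 19.4 × cos 35.07° = 15.88 m.

15.88 m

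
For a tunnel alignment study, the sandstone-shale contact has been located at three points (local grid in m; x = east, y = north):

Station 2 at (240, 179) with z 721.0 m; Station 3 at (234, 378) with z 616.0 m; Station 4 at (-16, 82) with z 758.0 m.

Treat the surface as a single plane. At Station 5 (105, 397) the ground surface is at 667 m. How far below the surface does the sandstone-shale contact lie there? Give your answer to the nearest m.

68 m

Let the plane be z = a·x + b·y + c.
Station 3−Station 2: −6a + 199b = −105;  Station 4−Station 2: −256a − 97b = 37.
Solving gives a = 0.05477, b = −0.52599.
Then c = 721 − a·240 − b·179 = 802.01.
At (105, 397): z_contact = 5.8 − 208.8 + 802.01 = 598.9 m.
Depth below ground = 667 − 598.9 = 68 m.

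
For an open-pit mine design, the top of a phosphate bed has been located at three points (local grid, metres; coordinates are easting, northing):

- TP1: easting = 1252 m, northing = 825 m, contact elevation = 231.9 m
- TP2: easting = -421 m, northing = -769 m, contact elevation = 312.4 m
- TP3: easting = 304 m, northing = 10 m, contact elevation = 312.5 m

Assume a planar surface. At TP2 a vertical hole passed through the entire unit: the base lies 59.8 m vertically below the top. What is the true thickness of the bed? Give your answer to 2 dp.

Let the plane be z = a·easting + b·northing + c.
TP2−TP1: −1673a − 1594b = 80.5;  TP3−TP1: −948a − 815b = 80.6.
Solving gives a = −0.42589, b = 0.39650.
|∇z| = √(a²+b²) = 0.58189, so dip δ = arctan(0.58189) = 30.19°.
True thickness = vertical thickness × cos δ = 59.8 × cos 30.19° = 51.69 m.

51.69 m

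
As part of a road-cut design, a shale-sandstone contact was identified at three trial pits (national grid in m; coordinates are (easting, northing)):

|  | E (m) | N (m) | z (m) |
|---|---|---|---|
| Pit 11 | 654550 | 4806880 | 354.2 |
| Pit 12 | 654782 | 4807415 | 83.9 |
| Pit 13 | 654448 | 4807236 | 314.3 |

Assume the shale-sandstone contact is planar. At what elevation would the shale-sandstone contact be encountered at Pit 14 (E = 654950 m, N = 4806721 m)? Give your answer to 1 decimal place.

178.5 m

Two edge vectors: Pit 11→Pit 12 = (232, 535, -270.3), Pit 11→Pit 13 = (-102, 356, -39.9).
Normal n = (Pit 11→Pit 12) × (Pit 11→Pit 13) = (74880.3, 36827.4, 137162).
So ∂z/∂E = −n_x/n_z = −0.545925985 and ∂z/∂N = −n_y/n_z = −0.268495647.
Intercept c from Pit 11: 354.2 + 357335.85 + 1290626.36 = 1648316.41.
At (654950, 4806721): z = −357554.2 − 1290583.7 + 1648316.41 = 178.5 m.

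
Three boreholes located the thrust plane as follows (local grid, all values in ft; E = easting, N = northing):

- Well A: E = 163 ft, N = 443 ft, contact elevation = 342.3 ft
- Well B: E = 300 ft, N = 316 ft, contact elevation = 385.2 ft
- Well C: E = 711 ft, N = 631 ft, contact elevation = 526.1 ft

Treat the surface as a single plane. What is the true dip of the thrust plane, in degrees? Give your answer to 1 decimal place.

18.3°

Two edge vectors: Well A→Well B = (137, -127, 42.9), Well A→Well C = (548, 188, 183.8).
Normal n = (Well A→Well B) × (Well A→Well C) = (-31407.8, -1671.4, 95352).
So ∂z/∂E = −n_x/n_z = 0.32939 and ∂z/∂N = −n_y/n_z = 0.01753.
Gradient magnitude |∇z| = √(a² + b²) = √(0.10850 + 0.00031) = 0.32985.
True dip = arctan(0.32985) = 18.3°, dipping toward W (azimuth ≈ 267°).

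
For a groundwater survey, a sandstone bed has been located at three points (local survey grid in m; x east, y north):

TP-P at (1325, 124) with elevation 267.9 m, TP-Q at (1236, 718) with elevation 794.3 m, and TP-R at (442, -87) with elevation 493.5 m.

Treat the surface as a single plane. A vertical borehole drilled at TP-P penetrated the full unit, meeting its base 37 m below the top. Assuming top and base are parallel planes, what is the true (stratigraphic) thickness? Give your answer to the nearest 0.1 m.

Let the plane be z = a·x + b·y + c.
TP-Q−TP-P: −89a + 594b = 526.4;  TP-R−TP-P: −883a − 211b = 225.6.
Solving gives a = −0.45111, b = 0.81861.
|∇z| = √(a²+b²) = 0.93467, so dip δ = arctan(0.93467) = 43.07°.
True thickness = vertical thickness × cos δ = 37 × cos 43.07° = 27.0 m.

27.0 m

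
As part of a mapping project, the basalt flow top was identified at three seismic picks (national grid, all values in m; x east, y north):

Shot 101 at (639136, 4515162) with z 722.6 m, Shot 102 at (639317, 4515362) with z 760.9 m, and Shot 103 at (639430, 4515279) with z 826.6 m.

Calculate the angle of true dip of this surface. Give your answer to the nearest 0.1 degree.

Let the plane be z = a·x + b·y + c.
Shot 102−Shot 101: 181a + 200b = 38.3;  Shot 103−Shot 101: 294a + 117b = 104.
Solving gives a = 0.43375, b = −0.20104.
Gradient magnitude |∇z| = √(a² + b²) = √(0.18814 + 0.04042) = 0.47807.
True dip = arctan(0.47807) = 25.6°, dipping toward WNW (azimuth ≈ 295°).

25.6°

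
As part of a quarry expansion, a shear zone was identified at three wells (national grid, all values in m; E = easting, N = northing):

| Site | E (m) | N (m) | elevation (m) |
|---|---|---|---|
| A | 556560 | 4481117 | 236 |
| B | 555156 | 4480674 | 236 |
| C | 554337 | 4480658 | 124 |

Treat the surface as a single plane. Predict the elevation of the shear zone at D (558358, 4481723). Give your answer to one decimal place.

Let the plane be z = a·E + b·N + c.
B−A: −1404a − 443b = 0;  C−A: −2223a − 459b = −112.
Solving gives a = 0.145778060, b = −0.462014438.
Then c = 236 − a·556560 − b·4481117 = 1989442.52.
At (558358, 4481723): z = 81396.3 − 2070620.7 + 1989442.52 = 218.1 m.

218.1 m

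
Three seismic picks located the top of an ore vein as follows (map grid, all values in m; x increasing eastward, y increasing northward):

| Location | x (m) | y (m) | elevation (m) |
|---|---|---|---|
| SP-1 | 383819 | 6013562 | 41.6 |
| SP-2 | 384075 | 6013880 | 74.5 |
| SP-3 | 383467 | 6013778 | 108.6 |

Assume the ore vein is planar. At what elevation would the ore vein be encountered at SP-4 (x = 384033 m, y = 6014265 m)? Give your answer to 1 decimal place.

Two edge vectors: SP-1→SP-2 = (256, 318, 32.9), SP-1→SP-3 = (-352, 216, 67).
Normal n = (SP-1→SP-2) × (SP-1→SP-3) = (14199.6, -28732.8, 167232).
So ∂z/∂x = −n_x/n_z = −0.084909587 and ∂z/∂y = −n_y/n_z = 0.171814007.
Intercept c from SP-1: 41.6 + 32589.91 − 1033214.18 = −1000582.67.
At (384033, 6014265): z = −32608.1 + 1033335.0 − 1000582.67 = 144.2 m.

144.2 m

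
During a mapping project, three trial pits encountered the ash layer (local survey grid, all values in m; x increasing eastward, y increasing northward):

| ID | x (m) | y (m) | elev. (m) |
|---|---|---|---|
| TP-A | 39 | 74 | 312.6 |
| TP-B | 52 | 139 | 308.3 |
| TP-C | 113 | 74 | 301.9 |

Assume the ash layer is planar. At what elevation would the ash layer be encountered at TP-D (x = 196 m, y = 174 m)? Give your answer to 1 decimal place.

286.2 m

Two edge vectors: TP-A→TP-B = (13, 65, -4.3), TP-A→TP-C = (74, 0, -10.7).
Normal n = (TP-A→TP-B) × (TP-A→TP-C) = (-695.5, -179.1, -4810).
So ∂z/∂x = −n_x/n_z = −0.14459 and ∂z/∂y = −n_y/n_z = −0.03723.
Intercept c from TP-A: 312.6 + 5.64 + 2.76 = 320.99.
At (196, 174): z = −28.3 − 6.5 + 320.99 = 286.2 m.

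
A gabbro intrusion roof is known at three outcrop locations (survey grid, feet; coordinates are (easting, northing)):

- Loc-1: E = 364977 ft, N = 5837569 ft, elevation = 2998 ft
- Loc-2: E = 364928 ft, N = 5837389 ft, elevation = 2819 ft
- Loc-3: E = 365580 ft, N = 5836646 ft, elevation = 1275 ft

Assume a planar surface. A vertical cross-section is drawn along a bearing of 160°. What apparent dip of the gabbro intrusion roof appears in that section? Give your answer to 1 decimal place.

Two edge vectors: Loc-1→Loc-2 = (-49, -180, -179), Loc-1→Loc-3 = (603, -923, -1723).
Normal n = (Loc-1→Loc-2) × (Loc-1→Loc-3) = (144923, -192364, 153767).
So ∂z/∂E = −n_x/n_z = −0.94248 and ∂z/∂N = −n_y/n_z = 1.25101.
Unit vector along 160° is (sin 160°, cos 160°) = (0.3420, -0.9397).
Slope in that direction = a·(0.3420) + b·(-0.9397) = −1.49791.
Apparent dip = arctan|1.49791| = 56.3° (true dip is 57.4°, so apparent ≤ true as expected).

56.3°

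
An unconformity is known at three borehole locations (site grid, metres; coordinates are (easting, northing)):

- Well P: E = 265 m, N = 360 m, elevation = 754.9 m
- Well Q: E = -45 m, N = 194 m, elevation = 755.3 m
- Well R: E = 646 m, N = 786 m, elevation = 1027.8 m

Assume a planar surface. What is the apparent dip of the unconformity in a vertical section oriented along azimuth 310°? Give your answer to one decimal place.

Let the plane be z = a·E + b·N + c.
Well Q−Well P: −310a − 166b = 0.4;  Well R−Well P: 381a + 426b = 272.9.
Solving gives a = −0.66079, b = 1.23160.
Unit vector along 310° is (sin 310°, cos 310°) = (-0.7660, 0.6428).
Slope in that direction = a·(-0.7660) + b·(0.6428) = 1.29785.
Apparent dip = arctan|1.29785| = 52.4° (true dip is 54.4°, so apparent ≤ true as expected).

52.4°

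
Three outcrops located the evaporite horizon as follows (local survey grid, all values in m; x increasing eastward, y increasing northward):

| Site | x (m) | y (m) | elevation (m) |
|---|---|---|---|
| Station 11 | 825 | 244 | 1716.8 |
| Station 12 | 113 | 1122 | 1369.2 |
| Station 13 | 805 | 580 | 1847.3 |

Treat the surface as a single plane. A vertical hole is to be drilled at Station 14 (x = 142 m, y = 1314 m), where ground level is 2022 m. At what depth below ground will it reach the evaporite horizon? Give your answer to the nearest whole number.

Two edge vectors: Station 11→Station 12 = (-712, 878, -347.6), Station 11→Station 13 = (-20, 336, 130.5).
Normal n = (Station 11→Station 12) × (Station 11→Station 13) = (231372.6, 99868, -221672).
So ∂z/∂x = −n_x/n_z = 1.04376 and ∂z/∂y = −n_y/n_z = 0.45052.
Intercept c from Station 11: 1716.8 − 861.10 − 109.93 = 745.77.
At (142, 1314): z_contact = 148.2 + 592.0 + 745.77 = 1486.0 m.
Depth below ground = 2022 − 1486.0 = 536 m.

536 m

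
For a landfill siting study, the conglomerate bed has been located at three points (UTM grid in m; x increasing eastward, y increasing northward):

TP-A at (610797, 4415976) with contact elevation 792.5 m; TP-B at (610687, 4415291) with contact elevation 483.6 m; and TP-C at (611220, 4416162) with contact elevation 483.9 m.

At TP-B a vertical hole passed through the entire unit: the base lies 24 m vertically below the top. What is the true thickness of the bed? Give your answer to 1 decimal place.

15.6 m

Two edge vectors: TP-A→TP-B = (-110, -685, -308.9), TP-A→TP-C = (423, 186, -308.6).
Normal n = (TP-A→TP-B) × (TP-A→TP-C) = (268846.4, -164610.7, 269295).
So ∂z/∂x = −n_x/n_z = −0.99833 and ∂z/∂y = −n_y/n_z = 0.61127.
|∇z| = √(a²+b²) = 1.17061, so dip δ = arctan(1.17061) = 49.49°.
True thickness = vertical thickness × cos δ = 24 × cos 49.49° = 15.6 m.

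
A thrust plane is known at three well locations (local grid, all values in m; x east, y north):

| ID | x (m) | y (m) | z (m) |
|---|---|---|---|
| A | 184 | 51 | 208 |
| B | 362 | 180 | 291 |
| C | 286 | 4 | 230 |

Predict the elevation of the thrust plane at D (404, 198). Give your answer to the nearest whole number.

Two edge vectors: A→B = (178, 129, 83), A→C = (102, -47, 22).
Normal n = (A→B) × (A→C) = (6739, 4550, -21524).
So ∂z/∂x = −n_x/n_z = 0.31309 and ∂z/∂y = −n_y/n_z = 0.21139.
Intercept c from A: 208 − 57.61 − 10.78 = 139.61.
At (404, 198): z = 126.5 + 41.9 + 139.61 = 308.0 m.

308 m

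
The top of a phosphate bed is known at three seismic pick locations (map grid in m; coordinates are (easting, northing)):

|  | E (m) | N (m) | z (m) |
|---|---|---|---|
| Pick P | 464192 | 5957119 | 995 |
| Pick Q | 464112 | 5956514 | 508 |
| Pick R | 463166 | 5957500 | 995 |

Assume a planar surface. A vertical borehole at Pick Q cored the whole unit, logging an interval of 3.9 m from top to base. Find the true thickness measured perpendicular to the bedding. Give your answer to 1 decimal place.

3.0 m

Let the plane be z = a·E + b·N + c.
Pick Q−Pick P: −80a − 605b = −487;  Pick R−Pick P: −1026a + 381b = 0.
Solving gives a = 0.28493, b = 0.76728.
|∇z| = √(a²+b²) = 0.81848, so dip δ = arctan(0.81848) = 39.30°.
True thickness = vertical thickness × cos δ = 3.9 × cos 39.30° = 3.0 m.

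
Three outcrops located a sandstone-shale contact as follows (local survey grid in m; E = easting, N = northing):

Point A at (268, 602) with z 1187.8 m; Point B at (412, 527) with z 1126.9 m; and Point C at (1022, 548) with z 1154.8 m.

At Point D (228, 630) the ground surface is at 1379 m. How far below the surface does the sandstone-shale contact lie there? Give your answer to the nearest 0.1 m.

Two edge vectors: Point A→Point B = (144, -75, -60.9), Point A→Point C = (754, -54, -33).
Normal n = (Point A→Point B) × (Point A→Point C) = (-813.6, -41166.6, 48774).
So ∂z/∂E = −n_x/n_z = 0.016681 and ∂z/∂N = −n_y/n_z = 0.844028.
Intercept c from Point A: 1187.8 − 4.47 − 508.10 = 675.22.
At (228, 630): z_contact = 3.80 + 531.74 + 675.22 = 1210.77 m.
Depth below ground = 1379 − 1210.77 = 168.2 m.

168.2 m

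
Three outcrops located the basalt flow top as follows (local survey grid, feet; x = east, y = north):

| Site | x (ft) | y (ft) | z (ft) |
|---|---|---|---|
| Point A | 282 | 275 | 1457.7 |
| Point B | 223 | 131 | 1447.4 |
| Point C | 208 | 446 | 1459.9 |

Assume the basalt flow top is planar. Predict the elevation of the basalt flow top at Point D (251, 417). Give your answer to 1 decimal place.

1461.6 ft

Two edge vectors: Point A→Point B = (-59, -144, -10.3), Point A→Point C = (-74, 171, 2.2).
Normal n = (Point A→Point B) × (Point A→Point C) = (1444.5, 892, -20745).
So ∂z/∂x = −n_x/n_z = 0.06963 and ∂z/∂y = −n_y/n_z = 0.04300.
Intercept c from Point A: 1457.7 − 19.64 − 11.82 = 1426.24.
At (251, 417): z = 17.5 + 17.9 + 1426.24 = 1461.6 ft.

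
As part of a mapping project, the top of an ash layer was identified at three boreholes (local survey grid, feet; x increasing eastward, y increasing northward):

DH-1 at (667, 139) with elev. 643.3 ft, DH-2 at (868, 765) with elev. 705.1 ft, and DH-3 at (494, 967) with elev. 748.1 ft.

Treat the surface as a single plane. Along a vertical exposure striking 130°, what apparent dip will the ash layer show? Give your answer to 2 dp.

Let the plane be z = a·x + b·y + c.
DH-2−DH-1: 201a + 626b = 61.8;  DH-3−DH-1: −173a + 828b = 104.8.
Solving gives a = −0.05254, b = 0.11559.
Unit vector along 130° is (sin 130°, cos 130°) = (0.7660, -0.6428).
Slope in that direction = a·(0.7660) + b·(-0.6428) = −0.11455.
Apparent dip = arctan|0.11455| = 6.53° (true dip is 7.2°, so apparent ≤ true as expected).

6.53°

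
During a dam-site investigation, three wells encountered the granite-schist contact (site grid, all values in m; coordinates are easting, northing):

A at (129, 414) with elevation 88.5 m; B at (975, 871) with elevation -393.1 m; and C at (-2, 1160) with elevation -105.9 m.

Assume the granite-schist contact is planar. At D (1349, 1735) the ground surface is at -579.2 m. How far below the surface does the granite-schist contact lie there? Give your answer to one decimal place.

244.8 m

Let the plane be z = a·easting + b·northing + c.
B−A: 846a + 457b = −481.6;  C−A: −131a + 746b = −194.4.
Solving gives a = −0.391374, b = −0.329316.
Then c = 88.5 − a·129 − b·414 = 275.32.
At (1349, 1735): z_contact = −527.96 − 571.36 + 275.32 = -824.00 m.
Depth below ground = -579.2 − (-824.00) = 244.8 m.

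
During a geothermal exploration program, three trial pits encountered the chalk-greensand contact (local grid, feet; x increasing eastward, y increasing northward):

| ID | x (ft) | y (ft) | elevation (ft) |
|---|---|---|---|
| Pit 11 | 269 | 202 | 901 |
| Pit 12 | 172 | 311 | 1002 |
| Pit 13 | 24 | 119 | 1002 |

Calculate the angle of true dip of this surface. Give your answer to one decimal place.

35.2°

Two edge vectors: Pit 11→Pit 12 = (-97, 109, 101), Pit 11→Pit 13 = (-245, -83, 101).
Normal n = (Pit 11→Pit 12) × (Pit 11→Pit 13) = (19392, -14948, 34756).
So ∂z/∂x = −n_x/n_z = −0.55795 and ∂z/∂y = −n_y/n_z = 0.43008.
Gradient magnitude |∇z| = √(a² + b²) = √(0.31130 + 0.18497) = 0.70447.
True dip = arctan(0.70447) = 35.2°, dipping toward SE (azimuth ≈ 128°).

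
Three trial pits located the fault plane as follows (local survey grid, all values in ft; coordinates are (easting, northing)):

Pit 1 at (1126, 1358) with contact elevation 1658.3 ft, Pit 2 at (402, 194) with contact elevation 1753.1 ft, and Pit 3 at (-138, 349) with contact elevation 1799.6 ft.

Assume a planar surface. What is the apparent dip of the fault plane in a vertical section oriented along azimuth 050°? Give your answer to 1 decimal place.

Let the plane be z = a·E + b·N + c.
Pit 2−Pit 1: −724a − 1164b = 94.8;  Pit 3−Pit 1: −1264a − 1009b = 141.3.
Solving gives a = −0.09290, b = −0.02366.
Unit vector along 050° is (sin 50°, cos 50°) = (0.7660, 0.6428).
Slope in that direction = a·(0.7660) + b·(0.6428) = −0.08637.
Apparent dip = arctan|0.08637| = 4.9° (true dip is 5.5°, so apparent ≤ true as expected).

4.9°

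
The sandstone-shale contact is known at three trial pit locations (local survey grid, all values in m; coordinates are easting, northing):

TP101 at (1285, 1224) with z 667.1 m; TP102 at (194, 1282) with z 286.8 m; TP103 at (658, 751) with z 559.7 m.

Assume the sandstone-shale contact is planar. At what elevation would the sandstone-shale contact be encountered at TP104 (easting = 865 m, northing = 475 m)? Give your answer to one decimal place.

Let the plane be z = a·easting + b·northing + c.
TP102−TP101: −1091a + 58b = −380.3;  TP103−TP101: −627a − 473b = −107.4.
Solving gives a = 0.336908, b = −0.219538.
Then c = 667.1 − a·1285 − b·1224 = 502.89.
At (865, 475): z = 291.4 − 104.3 + 502.89 = 690.0 m.

690.0 m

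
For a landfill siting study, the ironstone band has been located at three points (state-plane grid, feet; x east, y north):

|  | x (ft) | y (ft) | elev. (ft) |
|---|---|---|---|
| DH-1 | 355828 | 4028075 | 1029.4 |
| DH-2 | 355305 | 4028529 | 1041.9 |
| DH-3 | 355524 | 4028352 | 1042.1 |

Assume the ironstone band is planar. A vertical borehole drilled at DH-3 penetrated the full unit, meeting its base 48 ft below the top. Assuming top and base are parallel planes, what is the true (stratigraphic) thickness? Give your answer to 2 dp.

Let the plane be z = a·x + b·y + c.
DH-2−DH-1: −523a + 454b = 12.5;  DH-3−DH-1: −304a + 277b = 12.7.
Solving gives a = 0.33600, b = 0.41460.
|∇z| = √(a²+b²) = 0.53366, so dip δ = arctan(0.53366) = 28.09°.
True thickness = vertical thickness × cos δ = 48 × cos 28.09° = 42.35 ft.

42.35 ft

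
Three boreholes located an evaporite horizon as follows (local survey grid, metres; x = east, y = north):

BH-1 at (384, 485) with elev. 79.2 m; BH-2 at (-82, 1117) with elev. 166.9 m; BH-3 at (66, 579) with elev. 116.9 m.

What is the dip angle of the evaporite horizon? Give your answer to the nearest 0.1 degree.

Let the plane be z = a·x + b·y + c.
BH-2−BH-1: −466a + 632b = 87.7;  BH-3−BH-1: −318a + 94b = 37.7.
Solving gives a = −0.09914, b = 0.06566.
Gradient magnitude |∇z| = √(a² + b²) = √(0.00983 + 0.00431) = 0.11892.
True dip = arctan(0.11892) = 6.8°, dipping toward ESE (azimuth ≈ 124°).

6.8°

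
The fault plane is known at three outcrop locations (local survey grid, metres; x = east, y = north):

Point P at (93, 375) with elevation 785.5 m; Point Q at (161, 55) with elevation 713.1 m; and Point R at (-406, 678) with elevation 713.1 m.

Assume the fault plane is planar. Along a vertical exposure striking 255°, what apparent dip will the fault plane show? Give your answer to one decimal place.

21.3°

Let the plane be z = a·x + b·y + c.
Point Q−Point P: 68a − 320b = −72.4;  Point R−Point P: −499a + 303b = −72.4.
Solving gives a = 0.32432, b = 0.29517.
Unit vector along 255° is (sin 255°, cos 255°) = (-0.9659, -0.2588).
Slope in that direction = a·(-0.9659) + b·(-0.2588) = −0.38966.
Apparent dip = arctan|0.38966| = 21.3° (true dip is 23.7°, so apparent ≤ true as expected).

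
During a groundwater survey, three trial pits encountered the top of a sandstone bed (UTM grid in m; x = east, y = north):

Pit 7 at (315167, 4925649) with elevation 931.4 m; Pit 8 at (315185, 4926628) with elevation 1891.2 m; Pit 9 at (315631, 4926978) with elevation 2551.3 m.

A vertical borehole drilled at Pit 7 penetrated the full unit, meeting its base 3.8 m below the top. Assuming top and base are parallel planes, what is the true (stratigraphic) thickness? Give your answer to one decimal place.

Two edge vectors: Pit 7→Pit 8 = (18, 979, 959.8), Pit 7→Pit 9 = (464, 1329, 1619.9).
Normal n = (Pit 7→Pit 8) × (Pit 7→Pit 9) = (310307.9, 416189, -430334).
So ∂z/∂x = −n_x/n_z = 0.72109 and ∂z/∂y = −n_y/n_z = 0.96713.
|∇z| = √(a²+b²) = 1.20636, so dip δ = arctan(1.20636) = 50.34°.
True thickness = vertical thickness × cos δ = 3.8 × cos 50.34° = 2.4 m.

2.4 m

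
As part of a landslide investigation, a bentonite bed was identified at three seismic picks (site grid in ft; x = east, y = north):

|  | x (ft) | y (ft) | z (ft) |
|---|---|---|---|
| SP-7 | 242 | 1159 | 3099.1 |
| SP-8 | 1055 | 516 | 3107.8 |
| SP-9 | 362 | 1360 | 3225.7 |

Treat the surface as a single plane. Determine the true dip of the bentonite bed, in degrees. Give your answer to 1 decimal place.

28.7°

Let the plane be z = a·x + b·y + c.
SP-8−SP-7: 813a − 643b = 8.7;  SP-9−SP-7: 120a + 201b = 126.6.
Solving gives a = 0.34564, b = 0.42350.
Gradient magnitude |∇z| = √(a² + b²) = √(0.11947 + 0.17935) = 0.54664.
True dip = arctan(0.54664) = 28.7°, dipping toward SW (azimuth ≈ 219°).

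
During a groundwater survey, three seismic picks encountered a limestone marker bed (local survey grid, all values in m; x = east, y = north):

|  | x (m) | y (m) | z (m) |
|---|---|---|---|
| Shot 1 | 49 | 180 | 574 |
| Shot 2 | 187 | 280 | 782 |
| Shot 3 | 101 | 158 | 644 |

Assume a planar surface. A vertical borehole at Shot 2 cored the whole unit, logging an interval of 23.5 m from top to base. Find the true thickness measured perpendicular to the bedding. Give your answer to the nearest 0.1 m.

13.6 m

Let the plane be z = a·x + b·y + c.
Shot 2−Shot 1: 138a + 100b = 208;  Shot 3−Shot 1: 52a − 22b = 70.
Solving gives a = 1.40554, b = 0.14036.
|∇z| = √(a²+b²) = 1.41253, so dip δ = arctan(1.41253) = 54.70°.
True thickness = vertical thickness × cos δ = 23.5 × cos 54.70° = 13.6 m.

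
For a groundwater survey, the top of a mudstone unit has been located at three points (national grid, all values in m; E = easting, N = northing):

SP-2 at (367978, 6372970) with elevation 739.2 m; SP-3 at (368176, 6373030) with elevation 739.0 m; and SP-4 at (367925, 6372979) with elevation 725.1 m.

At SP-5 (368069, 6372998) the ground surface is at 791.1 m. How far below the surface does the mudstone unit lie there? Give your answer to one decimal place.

52.2 m

Let the plane be z = a·E + b·N + c.
SP-3−SP-2: 198a + 60b = −0.2;  SP-4−SP-2: −53a + 9b = −14.1.
Solving gives a = 0.170133011, b = −0.564772269.
Then c = 739.2 − a·367978 − b·6372970 = 3537410.72.
At (368069, 6372998): z_contact = 62620.69 − 3599292.54 + 3537410.72 = 738.87 m.
Depth below ground = 791.1 − 738.87 = 52.2 m.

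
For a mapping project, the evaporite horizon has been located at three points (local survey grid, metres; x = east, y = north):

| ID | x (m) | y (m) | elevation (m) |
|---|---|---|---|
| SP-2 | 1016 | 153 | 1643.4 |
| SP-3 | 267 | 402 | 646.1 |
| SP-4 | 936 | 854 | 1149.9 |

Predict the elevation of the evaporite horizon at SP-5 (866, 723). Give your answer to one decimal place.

Two edge vectors: SP-2→SP-3 = (-749, 249, -997.3), SP-2→SP-4 = (-80, 701, -493.5).
Normal n = (SP-2→SP-3) × (SP-2→SP-4) = (576225.8, -289847.5, -505129).
So ∂z/∂x = −n_x/n_z = 1.140750 and ∂z/∂y = −n_y/n_z = −0.573809.
Intercept c from SP-2: 1643.4 − 1159.00 + 87.79 = 572.19.
At (866, 723): z = 987.9 − 414.9 + 572.19 = 1145.2 m.

1145.2 m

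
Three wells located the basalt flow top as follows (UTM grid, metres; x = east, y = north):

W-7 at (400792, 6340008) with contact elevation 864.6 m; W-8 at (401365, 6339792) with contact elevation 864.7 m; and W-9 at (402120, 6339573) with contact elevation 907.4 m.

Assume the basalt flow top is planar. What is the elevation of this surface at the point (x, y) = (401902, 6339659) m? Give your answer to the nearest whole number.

Two edge vectors: W-7→W-8 = (573, -216, 0.1), W-7→W-9 = (1328, -435, 42.8).
Normal n = (W-7→W-8) × (W-7→W-9) = (-9201.3, -24391.6, 37593).
So ∂z/∂x = −n_x/n_z = 0.24476099 and ∂z/∂y = −n_y/n_z = 0.64883356.
Intercept c from W-7: 864.6 − 98098.25 − 4113609.96 = −4210843.61.
At (401902, 6339659): z = 98369.9 + 4113383.5 − 4210843.61 = 909.8 m.

910 m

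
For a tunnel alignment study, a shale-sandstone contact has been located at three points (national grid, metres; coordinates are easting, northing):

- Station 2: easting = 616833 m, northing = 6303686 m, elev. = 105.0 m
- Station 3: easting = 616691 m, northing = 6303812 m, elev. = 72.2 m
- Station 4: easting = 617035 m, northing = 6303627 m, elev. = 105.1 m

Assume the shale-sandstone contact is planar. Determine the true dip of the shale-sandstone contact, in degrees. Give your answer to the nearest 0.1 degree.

Two edge vectors: Station 2→Station 3 = (-142, 126, -32.8), Station 2→Station 4 = (202, -59, 0.1).
Normal n = (Station 2→Station 3) × (Station 2→Station 4) = (-1922.6, -6611.4, -17074).
So ∂z/∂easting = −n_x/n_z = −0.11260 and ∂z/∂northing = −n_y/n_z = −0.38722.
Gradient magnitude |∇z| = √(a² + b²) = √(0.01268 + 0.14994) = 0.40326.
True dip = arctan(0.40326) = 22.0°, dipping toward NNE (azimuth ≈ 016°).

22.0°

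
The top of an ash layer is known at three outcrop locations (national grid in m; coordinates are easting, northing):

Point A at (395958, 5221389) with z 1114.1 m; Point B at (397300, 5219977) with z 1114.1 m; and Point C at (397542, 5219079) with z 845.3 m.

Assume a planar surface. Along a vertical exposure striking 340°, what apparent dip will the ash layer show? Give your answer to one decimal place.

13.6°

Let the plane be z = a·easting + b·northing + c.
Point B−Point A: 1342a − 1412b = 0;  Point C−Point A: 1584a − 2310b = −268.8.
Solving gives a = 0.43959, b = 0.41780.
Unit vector along 340° is (sin 340°, cos 340°) = (-0.3420, 0.9397).
Slope in that direction = a·(-0.3420) + b·(0.9397) = 0.24225.
Apparent dip = arctan|0.24225| = 13.6° (true dip is 31.2°, so apparent ≤ true as expected).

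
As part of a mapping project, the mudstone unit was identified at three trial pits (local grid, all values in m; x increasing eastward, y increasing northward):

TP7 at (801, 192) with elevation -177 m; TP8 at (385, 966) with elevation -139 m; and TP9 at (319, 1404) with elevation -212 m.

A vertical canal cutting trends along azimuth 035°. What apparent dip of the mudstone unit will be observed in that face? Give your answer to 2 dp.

Let the plane be z = a·x + b·y + c.
TP8−TP7: −416a + 774b = 38;  TP9−TP7: −482a + 1212b = −35.
Solving gives a = −0.55784, b = −0.25072.
Unit vector along 035° is (sin 35°, cos 35°) = (0.5736, 0.8192).
Slope in that direction = a·(0.5736) + b·(0.8192) = −0.52534.
Apparent dip = arctan|0.52534| = 27.71° (true dip is 31.4°, so apparent ≤ true as expected).

27.71°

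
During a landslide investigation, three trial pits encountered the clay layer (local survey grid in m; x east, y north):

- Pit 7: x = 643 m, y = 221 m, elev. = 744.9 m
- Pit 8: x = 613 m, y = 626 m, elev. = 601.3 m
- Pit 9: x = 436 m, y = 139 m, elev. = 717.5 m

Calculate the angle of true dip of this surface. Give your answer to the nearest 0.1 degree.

Two edge vectors: Pit 7→Pit 8 = (-30, 405, -143.6), Pit 7→Pit 9 = (-207, -82, -27.4).
Normal n = (Pit 7→Pit 8) × (Pit 7→Pit 9) = (-22872.2, 28903.2, 86295).
So ∂z/∂x = −n_x/n_z = 0.26505 and ∂z/∂y = −n_y/n_z = −0.33493.
Gradient magnitude |∇z| = √(a² + b²) = √(0.07025 + 0.11218) = 0.42712.
True dip = arctan(0.42712) = 23.1°, dipping toward NW (azimuth ≈ 322°).

23.1°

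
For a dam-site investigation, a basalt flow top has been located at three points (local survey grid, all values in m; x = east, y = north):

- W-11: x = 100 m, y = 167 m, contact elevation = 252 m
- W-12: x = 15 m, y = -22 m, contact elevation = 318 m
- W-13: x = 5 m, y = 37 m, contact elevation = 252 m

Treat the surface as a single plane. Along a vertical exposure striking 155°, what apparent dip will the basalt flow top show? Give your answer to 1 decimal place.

53.4°

Let the plane be z = a·x + b·y + c.
W-12−W-11: −85a − 189b = 66;  W-13−W-11: −95a − 130b = 0.
Solving gives a = 1.24258, b = −0.90804.
Unit vector along 155° is (sin 155°, cos 155°) = (0.4226, -0.9063).
Slope in that direction = a·(0.4226) + b·(-0.9063) = 1.34810.
Apparent dip = arctan|1.34810| = 53.4° (true dip is 57.0°, so apparent ≤ true as expected).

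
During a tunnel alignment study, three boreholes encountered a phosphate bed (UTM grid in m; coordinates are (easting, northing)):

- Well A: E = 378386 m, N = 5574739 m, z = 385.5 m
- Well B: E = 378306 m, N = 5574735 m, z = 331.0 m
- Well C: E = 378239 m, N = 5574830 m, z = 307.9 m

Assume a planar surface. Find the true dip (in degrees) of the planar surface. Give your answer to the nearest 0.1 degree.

Let the plane be z = a·E + b·N + c.
Well B−Well A: −80a − 4b = −54.5;  Well C−Well A: −147a + 91b = −77.6.
Solving gives a = 0.66979, b = 0.22922.
Gradient magnitude |∇z| = √(a² + b²) = √(0.44862 + 0.05254) = 0.70793.
True dip = arctan(0.70793) = 35.3°, dipping toward WSW (azimuth ≈ 251°).

35.3°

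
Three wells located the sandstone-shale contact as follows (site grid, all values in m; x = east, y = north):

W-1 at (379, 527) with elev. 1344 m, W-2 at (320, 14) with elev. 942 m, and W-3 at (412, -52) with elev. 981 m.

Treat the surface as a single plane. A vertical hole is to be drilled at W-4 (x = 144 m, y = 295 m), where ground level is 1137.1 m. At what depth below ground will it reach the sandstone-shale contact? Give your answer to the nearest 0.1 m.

Let the plane be z = a·x + b·y + c.
W-2−W-1: −59a − 513b = −402;  W-3−W-1: 33a − 579b = −363.
Solving gives a = 0.91092, b = 0.67886.
Then c = 1344 − a·379 − b·527 = 641.00.
At (144, 295): z_contact = 131.17 + 200.26 + 641.00 = 972.44 m.
Depth below ground = 1137.1 − 972.44 = 164.7 m.

164.7 m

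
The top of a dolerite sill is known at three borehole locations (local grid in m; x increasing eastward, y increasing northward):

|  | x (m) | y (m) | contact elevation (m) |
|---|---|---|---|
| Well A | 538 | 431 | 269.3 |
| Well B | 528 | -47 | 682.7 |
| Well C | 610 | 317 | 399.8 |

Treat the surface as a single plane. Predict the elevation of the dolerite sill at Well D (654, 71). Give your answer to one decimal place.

Let the plane be z = a·x + b·y + c.
Well B−Well A: −10a − 478b = 413.4;  Well C−Well A: 72a − 114b = 130.5.
Solving gives a = 0.42894, b = −0.87383.
Then c = 269.3 − a·538 − b·431 = 415.15.
At (654, 71): z = 280.5 − 62.0 + 415.15 = 633.6 m.

633.6 m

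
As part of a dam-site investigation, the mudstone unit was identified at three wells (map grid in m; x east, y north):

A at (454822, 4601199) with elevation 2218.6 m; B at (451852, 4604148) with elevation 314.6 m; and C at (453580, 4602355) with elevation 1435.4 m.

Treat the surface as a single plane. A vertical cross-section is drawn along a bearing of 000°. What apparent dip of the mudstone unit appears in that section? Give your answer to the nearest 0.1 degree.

Let the plane be z = a·x + b·y + c.
B−A: −2970a + 2949b = −1904;  C−A: −1242a + 1156b = −783.2.
Solving gives a = 0.47368, b = −0.16859.
Unit vector along 000° is (sin 0°, cos 0°) = (0.0000, 1.0000).
Slope in that direction = a·(0.0000) + b·(1.0000) = −0.16859.
Apparent dip = arctan|0.16859| = 9.6° (true dip is 26.7°, so apparent ≤ true as expected).

9.6°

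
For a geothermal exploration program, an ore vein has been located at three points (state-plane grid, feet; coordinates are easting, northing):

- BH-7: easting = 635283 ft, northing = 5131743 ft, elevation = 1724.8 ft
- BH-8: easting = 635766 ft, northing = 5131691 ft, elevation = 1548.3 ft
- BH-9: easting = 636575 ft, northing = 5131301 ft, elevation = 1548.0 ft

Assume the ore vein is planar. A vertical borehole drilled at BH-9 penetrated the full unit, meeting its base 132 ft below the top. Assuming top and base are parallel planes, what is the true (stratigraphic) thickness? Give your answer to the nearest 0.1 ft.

Let the plane be z = a·easting + b·northing + c.
BH-8−BH-7: 483a − 52b = −176.5;  BH-9−BH-7: 1292a − 442b = −176.8.
Solving gives a = −0.47039, b = −0.97499.
|∇z| = √(a²+b²) = 1.08254, so dip δ = arctan(1.08254) = 47.27°.
True thickness = vertical thickness × cos δ = 132 × cos 47.27° = 89.6 ft.

89.6 ft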